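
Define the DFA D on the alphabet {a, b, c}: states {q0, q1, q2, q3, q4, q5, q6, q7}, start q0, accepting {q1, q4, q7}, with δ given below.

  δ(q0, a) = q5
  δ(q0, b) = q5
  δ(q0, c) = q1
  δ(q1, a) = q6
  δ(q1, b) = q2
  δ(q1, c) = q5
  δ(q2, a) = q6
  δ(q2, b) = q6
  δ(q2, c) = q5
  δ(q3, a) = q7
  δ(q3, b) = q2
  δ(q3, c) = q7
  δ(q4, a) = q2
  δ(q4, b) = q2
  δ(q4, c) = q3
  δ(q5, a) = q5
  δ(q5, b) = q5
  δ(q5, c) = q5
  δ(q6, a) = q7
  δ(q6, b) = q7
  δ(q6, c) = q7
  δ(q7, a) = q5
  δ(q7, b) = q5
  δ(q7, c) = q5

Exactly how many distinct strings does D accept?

10

The useful subgraph on states {q0, q1, q2, q6, q7} is acyclic, so L(D) is finite; the longest accepting path visits 5 useful states, giving maximum string length 4.
Counting accepting paths from q0 by length: 1 of length 1, 3 of length 3, 6 of length 4. Total 10.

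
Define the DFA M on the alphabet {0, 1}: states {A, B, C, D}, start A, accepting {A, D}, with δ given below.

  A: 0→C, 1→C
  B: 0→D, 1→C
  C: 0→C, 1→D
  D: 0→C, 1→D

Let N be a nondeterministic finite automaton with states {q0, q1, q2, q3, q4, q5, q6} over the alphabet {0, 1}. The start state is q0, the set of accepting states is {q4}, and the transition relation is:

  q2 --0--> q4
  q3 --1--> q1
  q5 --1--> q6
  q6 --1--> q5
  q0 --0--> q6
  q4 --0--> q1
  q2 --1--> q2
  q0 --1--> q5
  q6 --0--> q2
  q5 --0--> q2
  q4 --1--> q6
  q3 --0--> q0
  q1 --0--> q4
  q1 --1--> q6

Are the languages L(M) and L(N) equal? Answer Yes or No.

The empty string ε is accepted by M but rejected by N.
So L(M) ≠ L(N).

No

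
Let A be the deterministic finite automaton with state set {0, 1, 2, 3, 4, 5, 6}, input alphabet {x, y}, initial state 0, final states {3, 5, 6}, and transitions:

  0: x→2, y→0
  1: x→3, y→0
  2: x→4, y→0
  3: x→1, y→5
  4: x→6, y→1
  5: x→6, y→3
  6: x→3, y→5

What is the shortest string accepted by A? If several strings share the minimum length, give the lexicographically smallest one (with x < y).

xxx

A breadth-first search from 0 reaches an accepting state first via the path 0 → 2 → 4 → 6 on input xxx.
No string of length < 3 is accepted (BFS exhausts all shorter strings without reaching an accepting state), and xxx is the lexicographically least accepting string of length 3.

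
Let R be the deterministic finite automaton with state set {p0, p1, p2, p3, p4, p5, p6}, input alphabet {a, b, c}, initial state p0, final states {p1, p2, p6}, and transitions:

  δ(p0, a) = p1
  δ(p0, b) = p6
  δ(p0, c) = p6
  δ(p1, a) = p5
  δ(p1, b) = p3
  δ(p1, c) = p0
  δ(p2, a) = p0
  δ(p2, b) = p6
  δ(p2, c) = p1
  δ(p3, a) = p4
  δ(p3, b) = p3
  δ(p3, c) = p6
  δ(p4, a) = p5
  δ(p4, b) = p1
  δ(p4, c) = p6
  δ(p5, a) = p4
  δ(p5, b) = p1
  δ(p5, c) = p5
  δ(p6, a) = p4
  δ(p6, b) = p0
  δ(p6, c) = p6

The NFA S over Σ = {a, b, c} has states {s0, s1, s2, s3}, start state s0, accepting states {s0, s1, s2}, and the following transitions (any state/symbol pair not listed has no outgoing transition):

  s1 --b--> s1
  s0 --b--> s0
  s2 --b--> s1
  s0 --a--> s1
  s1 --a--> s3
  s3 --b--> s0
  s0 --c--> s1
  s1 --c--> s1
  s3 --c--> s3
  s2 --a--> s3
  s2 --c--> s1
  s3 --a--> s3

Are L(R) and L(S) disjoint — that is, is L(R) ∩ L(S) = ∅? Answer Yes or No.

The string a is accepted by both R and S.
Hence L(R) ∩ L(S) ≠ ∅.

No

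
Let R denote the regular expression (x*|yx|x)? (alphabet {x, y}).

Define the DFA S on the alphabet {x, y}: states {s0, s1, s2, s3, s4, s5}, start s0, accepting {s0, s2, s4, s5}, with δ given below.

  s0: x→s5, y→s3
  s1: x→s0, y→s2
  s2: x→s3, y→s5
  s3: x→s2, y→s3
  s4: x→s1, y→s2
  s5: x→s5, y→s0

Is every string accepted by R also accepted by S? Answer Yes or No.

Yes

Converting the expression R to a DFA (subset construction, then merging equivalent states) gives the minimal DFA with states {r0, r1, r2, r3, r4}, start state r0, accepting states {r0, r1, r4} and transitions r0: x→r1, y→r2; r1: x→r1, y→r3; r2: x→r4, y→r3; r3: x→r3, y→r3; r4: x→r3, y→r3.
Exploring the product automaton R × S from the start pair (r0, s0), following both machines on each input symbol, reaches 8 state pairs: (r0, s0), (r1, s5), (r2, s3), (r3, s0), (r4, s2), (r3, s3), (r3, s5), (r3, s2).
R accepts in {r0, r1, r4} and S accepts in {s0, s2, s4, s5}. The reachable pairs whose R-component is accepting are (r0, s0), (r1, s5), (r4, s2); in each of them the S-component is accepting too, so the product for L(R) \ L(S) (R-component accepting, S-component rejecting) has no reachable accepting pair and the difference is empty.
Hence every string in L(R) is also in L(S).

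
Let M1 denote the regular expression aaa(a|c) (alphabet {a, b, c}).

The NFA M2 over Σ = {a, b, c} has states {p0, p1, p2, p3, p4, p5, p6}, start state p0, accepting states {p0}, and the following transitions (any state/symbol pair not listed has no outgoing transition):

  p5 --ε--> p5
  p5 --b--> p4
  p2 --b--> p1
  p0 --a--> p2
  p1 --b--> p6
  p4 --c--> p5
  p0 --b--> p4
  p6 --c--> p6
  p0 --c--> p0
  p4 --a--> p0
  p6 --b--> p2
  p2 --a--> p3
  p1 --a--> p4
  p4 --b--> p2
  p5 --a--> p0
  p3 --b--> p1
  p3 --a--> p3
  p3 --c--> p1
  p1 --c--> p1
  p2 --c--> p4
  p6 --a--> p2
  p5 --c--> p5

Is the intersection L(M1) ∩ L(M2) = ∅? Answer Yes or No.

Yes

Converting the expression M1 to a DFA (subset construction, then merging equivalent states) gives the minimal DFA with states {r0, r1, r2, r3, r4, r5}, start state r0, accepting states {r5} and transitions r0: a→r1, b→r2, c→r2; r1: a→r3, b→r2, c→r2; r2: a→r2, b→r2, c→r2; r3: a→r4, b→r2, c→r2; r4: a→r5, b→r2, c→r5; r5: a→r2, b→r2, c→r2.
Exploring the product automaton M1 × M2 from the start pair (r0, p0), following both machines on each input symbol, reaches 13 state pairs: (r0, p0), (r1, p2), (r2, p4), (r2, p0), (r3, p3), (r2, p1), (r2, p2), (r2, p5), (r4, p3), (r2, p6), (r2, p3), (r5, p3), (r5, p1).
M1 accepts in {r5} and M2 accepts in {p0}; no reachable pair has both components accepting, so no string drives both machines to acceptance simultaneously and L(M1) ∩ L(M2) = ∅.
So no string is accepted by both, and the intersection is empty.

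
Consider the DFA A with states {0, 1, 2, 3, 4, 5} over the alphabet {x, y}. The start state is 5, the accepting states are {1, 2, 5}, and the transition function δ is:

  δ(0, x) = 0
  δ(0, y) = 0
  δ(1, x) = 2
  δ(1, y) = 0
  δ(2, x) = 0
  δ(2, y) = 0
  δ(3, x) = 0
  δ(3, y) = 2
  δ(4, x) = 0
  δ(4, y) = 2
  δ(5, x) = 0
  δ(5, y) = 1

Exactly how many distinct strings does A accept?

The useful subgraph on states {1, 2, 5} is acyclic, so L(A) is finite; the longest accepting path visits 3 useful states, giving maximum string length 2.
Counting accepting paths from 5 by length: 1 of length 0, 1 of length 1, 1 of length 2. Total 3.

3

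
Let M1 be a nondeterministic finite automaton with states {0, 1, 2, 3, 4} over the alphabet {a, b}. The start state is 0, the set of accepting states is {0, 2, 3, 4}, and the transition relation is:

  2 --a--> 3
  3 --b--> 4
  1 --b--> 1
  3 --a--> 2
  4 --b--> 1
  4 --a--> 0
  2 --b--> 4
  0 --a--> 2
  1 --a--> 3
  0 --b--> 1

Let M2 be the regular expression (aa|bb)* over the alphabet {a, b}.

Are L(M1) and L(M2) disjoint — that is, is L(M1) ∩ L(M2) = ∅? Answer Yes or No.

The empty string ε is accepted by both M1 and M2.
Hence L(M1) ∩ L(M2) ≠ ∅.

No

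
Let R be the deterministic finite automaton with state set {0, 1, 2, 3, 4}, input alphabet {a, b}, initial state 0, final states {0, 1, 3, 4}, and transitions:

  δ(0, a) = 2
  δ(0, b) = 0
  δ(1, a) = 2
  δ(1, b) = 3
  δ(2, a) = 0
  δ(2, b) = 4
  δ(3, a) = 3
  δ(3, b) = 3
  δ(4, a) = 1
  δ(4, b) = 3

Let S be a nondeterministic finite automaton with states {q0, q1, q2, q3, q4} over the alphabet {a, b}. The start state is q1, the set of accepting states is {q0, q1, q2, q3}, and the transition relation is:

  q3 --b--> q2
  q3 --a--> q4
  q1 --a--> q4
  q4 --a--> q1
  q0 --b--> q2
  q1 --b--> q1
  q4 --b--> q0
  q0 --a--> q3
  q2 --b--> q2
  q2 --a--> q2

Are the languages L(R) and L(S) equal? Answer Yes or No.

Exploring the product automaton R × S from the start pair (0, q1), following both machines on each input symbol, reaches 5 state pairs: (0, q1), (2, q4), (4, q0), (1, q3), (3, q2).
R accepts in {0, 1, 3, 4} and S accepts in {q0, q1, q2, q3}. In every reachable pair the two components are either both accepting — (0, q1), (4, q0), (1, q3), (3, q2) — or both non-accepting, so no string is accepted by exactly one of the machines: L(R) \ L(S) and L(S) \ L(R) are both empty.
Hence every string is accepted by R iff it is accepted by S, and the two languages coincide.

Yes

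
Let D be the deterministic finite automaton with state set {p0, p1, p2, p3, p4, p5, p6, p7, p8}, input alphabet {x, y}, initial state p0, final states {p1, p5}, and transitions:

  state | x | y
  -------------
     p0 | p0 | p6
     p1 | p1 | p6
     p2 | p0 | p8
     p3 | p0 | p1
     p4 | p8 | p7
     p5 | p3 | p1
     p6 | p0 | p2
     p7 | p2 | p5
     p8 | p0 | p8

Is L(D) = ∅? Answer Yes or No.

The states reachable from the start state are {p0, p2, p6, p8}.
None of the accepting states {p1, p5} is reachable, so no string is accepted and L(D) = ∅.

Yes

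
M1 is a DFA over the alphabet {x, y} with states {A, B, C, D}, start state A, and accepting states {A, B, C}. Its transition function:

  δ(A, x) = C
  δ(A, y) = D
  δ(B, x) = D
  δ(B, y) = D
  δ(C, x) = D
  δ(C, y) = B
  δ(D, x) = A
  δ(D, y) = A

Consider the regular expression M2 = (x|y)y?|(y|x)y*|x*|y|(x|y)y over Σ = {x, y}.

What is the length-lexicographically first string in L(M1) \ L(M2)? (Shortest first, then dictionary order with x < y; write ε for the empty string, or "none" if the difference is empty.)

yx

The string yx is accepted by M1 but not by M2.
No shorter string lies in the difference, and yx is the lexicographically first length-2 string in L(M1) \ L(M2).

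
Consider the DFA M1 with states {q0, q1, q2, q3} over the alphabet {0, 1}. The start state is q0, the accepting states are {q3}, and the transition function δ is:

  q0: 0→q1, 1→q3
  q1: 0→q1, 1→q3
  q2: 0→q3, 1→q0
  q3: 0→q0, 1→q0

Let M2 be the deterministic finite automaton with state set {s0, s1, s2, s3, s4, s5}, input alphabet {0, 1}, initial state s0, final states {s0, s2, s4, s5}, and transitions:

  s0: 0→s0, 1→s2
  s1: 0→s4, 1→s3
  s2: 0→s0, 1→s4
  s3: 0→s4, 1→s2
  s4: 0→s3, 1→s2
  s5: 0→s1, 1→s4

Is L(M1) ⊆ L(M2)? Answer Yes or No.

Yes

Exploring the product automaton M1 × M2 from the start pair (q0, s0), following both machines on each input symbol, reaches 6 state pairs: (q0, s0), (q1, s0), (q3, s2), (q0, s4), (q1, s3), (q1, s4).
M1 accepts in {q3} and M2 accepts in {s0, s2, s4, s5}. The reachable pairs whose M1-component is accepting are (q3, s2); in each of them the M2-component is accepting too, so the product for L(M1) \ L(M2) (M1-component accepting, M2-component rejecting) has no reachable accepting pair and the difference is empty.
Hence every string in L(M1) is also in L(M2).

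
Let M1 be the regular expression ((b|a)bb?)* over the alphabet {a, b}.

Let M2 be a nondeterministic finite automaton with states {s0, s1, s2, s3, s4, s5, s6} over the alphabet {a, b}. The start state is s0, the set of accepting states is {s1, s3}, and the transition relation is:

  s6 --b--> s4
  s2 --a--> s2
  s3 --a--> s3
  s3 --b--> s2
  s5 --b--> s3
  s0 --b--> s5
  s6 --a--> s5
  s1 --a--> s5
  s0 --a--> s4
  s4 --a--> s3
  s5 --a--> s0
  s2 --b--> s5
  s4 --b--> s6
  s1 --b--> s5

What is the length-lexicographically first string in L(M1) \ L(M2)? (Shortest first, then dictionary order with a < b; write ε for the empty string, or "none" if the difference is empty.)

The empty string ε is accepted by M1 but not by M2.
Since ε is the unique shortest string, it is the required witness.

ε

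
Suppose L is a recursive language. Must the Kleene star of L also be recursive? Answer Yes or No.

Yes

For an input w of length n, decide by dynamic programming over positions 0..n whether w factors into blocks from L, calling the decider for L on each of the O(n²) substrings; every call halts, so this decides L*.
So the recursive languages are closed under Kleene star.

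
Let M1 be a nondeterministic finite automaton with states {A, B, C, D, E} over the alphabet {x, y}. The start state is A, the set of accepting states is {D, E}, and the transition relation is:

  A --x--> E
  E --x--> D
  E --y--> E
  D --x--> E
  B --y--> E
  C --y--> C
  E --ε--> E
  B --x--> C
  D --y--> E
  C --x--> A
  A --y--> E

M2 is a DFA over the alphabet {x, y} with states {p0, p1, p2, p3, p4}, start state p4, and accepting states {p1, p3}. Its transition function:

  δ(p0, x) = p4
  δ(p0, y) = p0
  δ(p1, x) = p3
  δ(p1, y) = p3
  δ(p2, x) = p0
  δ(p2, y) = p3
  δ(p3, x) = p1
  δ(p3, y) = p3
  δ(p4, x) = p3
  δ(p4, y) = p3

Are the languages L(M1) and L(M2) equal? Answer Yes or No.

Exploring the product automaton M1 × M2 from the start pair (A, p4), following both machines on each input symbol, reaches 3 state pairs: (A, p4), (E, p3), (D, p1).
M1 accepts in {D, E} and M2 accepts in {p1, p3}. In every reachable pair the two components are either both accepting — (E, p3), (D, p1) — or both non-accepting, so no string is accepted by exactly one of the machines: L(M1) \ L(M2) and L(M2) \ L(M1) are both empty.
Hence every string is accepted by M1 iff it is accepted by M2, and the two languages coincide.

Yes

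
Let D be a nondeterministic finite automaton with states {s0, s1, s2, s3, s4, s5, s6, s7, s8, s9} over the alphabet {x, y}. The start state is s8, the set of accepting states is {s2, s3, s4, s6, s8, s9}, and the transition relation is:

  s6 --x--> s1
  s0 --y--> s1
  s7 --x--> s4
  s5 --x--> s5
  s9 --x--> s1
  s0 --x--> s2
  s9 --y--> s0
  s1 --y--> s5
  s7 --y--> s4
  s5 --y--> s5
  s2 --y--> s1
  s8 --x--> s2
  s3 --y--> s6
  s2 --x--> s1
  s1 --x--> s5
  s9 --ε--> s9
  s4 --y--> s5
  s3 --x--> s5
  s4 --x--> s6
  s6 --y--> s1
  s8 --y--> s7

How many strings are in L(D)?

The useful subgraph on states {s2, s4, s6, s7, s8} is acyclic, so L(D) is finite; the longest accepting path visits 4 useful states, giving maximum string length 3.
Counting accepting paths from s8 by length: 1 of length 0, 1 of length 1, 2 of length 2, 2 of length 3. Total 6.

6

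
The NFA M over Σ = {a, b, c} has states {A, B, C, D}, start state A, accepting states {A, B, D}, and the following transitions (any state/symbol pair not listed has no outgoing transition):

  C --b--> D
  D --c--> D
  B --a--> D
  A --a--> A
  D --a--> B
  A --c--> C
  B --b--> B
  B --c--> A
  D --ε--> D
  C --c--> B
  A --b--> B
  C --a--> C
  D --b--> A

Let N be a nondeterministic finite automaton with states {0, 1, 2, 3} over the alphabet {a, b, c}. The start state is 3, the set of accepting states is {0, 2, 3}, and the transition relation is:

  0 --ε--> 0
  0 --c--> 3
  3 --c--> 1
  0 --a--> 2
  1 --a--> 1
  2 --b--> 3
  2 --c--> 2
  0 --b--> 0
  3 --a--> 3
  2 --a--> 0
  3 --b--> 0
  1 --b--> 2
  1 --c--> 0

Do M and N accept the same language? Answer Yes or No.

Exploring the product automaton M × N from the start pair (A, 3), following both machines on each input symbol, reaches 4 state pairs: (A, 3), (B, 0), (C, 1), (D, 2).
M accepts in {A, B, D} and N accepts in {0, 2, 3}. In every reachable pair the two components are either both accepting — (A, 3), (B, 0), (D, 2) — or both non-accepting, so no string is accepted by exactly one of the machines: L(M) \ L(N) and L(N) \ L(M) are both empty.
Hence every string is accepted by M iff it is accepted by N, and the two languages coincide.

Yes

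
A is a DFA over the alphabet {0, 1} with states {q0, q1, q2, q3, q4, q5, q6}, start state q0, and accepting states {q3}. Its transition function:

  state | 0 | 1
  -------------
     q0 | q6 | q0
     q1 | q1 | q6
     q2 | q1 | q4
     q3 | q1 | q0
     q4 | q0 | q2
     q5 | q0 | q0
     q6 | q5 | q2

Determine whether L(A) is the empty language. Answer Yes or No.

The states reachable from the start state are {q0, q1, q2, q4, q5, q6}.
None of the accepting states {q3} is reachable, so no string is accepted and L(A) = ∅.

Yes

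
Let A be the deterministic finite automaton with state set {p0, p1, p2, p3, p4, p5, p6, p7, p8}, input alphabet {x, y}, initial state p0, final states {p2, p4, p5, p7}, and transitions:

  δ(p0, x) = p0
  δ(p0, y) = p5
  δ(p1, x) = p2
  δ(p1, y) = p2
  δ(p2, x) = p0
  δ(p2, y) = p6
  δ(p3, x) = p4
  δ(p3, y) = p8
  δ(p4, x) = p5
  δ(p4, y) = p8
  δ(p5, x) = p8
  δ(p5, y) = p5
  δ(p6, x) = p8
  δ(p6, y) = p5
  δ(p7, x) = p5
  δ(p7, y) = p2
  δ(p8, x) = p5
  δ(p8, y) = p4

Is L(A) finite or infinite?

State p0 is reachable from the start and can reach an accepting state, and it lies on the cycle p0 → p0.
Traversing that cycle any number of times yields accepted strings of unbounded length, so the language is infinite.

infinite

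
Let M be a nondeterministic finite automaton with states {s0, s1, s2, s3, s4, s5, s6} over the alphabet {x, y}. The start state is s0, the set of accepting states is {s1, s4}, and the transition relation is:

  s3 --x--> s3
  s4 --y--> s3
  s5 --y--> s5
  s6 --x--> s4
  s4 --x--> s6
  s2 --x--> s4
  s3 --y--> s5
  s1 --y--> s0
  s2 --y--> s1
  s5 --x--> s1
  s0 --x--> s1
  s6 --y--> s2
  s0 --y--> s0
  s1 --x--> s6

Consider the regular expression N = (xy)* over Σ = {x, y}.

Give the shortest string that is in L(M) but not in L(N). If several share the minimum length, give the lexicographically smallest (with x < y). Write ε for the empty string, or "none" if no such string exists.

The string x is accepted by M but not by N.
No shorter string lies in the difference, and x is the lexicographically first length-1 string in L(M) \ L(N).

x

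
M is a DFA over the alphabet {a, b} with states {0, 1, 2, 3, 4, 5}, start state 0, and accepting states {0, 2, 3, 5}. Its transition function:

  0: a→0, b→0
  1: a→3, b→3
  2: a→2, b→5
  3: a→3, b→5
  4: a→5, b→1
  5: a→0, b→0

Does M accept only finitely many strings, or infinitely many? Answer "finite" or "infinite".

State 0 is reachable from the start and can reach an accepting state, and it lies on the cycle 0 → 0.
Traversing that cycle any number of times yields accepted strings of unbounded length, so the language is infinite.

infinite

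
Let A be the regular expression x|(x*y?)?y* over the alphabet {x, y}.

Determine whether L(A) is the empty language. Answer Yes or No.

The empty string ε matches the expression, so it belongs to L(A).
Since L(A) contains at least one string, it is not empty.

No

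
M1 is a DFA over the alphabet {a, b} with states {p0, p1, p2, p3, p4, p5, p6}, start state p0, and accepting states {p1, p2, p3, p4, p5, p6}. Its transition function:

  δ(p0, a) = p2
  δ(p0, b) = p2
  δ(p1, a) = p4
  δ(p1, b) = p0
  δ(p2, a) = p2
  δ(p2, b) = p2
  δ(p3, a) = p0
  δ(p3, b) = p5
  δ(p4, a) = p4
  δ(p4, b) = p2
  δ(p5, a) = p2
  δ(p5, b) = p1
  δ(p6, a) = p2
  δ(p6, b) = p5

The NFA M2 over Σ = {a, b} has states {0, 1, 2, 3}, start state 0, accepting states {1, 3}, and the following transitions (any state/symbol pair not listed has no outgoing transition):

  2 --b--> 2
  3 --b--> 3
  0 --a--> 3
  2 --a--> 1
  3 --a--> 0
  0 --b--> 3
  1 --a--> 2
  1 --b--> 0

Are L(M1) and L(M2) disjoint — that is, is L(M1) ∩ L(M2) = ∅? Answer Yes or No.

No

The string a is accepted by both M1 and M2.
Hence L(M1) ∩ L(M2) ≠ ∅.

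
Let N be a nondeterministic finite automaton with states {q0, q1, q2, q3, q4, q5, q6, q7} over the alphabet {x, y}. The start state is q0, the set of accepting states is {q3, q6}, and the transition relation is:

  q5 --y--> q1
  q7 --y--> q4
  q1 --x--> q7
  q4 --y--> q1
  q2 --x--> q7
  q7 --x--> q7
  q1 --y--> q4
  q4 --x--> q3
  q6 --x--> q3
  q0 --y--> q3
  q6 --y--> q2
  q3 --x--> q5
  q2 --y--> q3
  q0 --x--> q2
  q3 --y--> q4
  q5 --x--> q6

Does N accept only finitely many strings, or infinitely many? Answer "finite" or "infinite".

infinite

State q4 is reachable from the start and can reach an accepting state, and it lies on the cycle q4 → q1 → q4.
Traversing that cycle any number of times yields accepted strings of unbounded length, so the language is infinite.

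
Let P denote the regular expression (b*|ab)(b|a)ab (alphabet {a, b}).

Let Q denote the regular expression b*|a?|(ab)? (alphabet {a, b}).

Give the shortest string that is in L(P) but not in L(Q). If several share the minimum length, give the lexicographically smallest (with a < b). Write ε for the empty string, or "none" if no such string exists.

aab

The string aab is accepted by P but not by Q.
No shorter string lies in the difference, and aab is the lexicographically first length-3 string in L(P) \ L(Q).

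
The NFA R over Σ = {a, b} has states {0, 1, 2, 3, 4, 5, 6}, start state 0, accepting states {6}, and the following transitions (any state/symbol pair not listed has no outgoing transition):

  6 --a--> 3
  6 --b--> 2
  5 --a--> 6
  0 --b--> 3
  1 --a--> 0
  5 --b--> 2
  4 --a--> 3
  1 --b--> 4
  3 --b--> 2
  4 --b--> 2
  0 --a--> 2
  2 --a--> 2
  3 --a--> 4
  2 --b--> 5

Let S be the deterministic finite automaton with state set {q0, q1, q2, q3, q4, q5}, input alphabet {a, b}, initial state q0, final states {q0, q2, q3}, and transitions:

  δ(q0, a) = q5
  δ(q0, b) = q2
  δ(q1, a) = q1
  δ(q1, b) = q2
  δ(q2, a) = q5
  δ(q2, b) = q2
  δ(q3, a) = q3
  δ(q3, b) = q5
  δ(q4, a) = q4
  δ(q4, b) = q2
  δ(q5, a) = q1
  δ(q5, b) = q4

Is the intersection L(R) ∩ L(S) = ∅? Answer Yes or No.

Yes

Exploring the product automaton R × S from the start pair (0, q0), following both machines on each input symbol, reaches 15 state pairs: (0, q0), (2, q5), (3, q2), (2, q1), (5, q4), (4, q5), (2, q2), (5, q2), (6, q4), (3, q1), (2, q4), (6, q5), (3, q4), (4, q1), (4, q4).
R accepts in {6} and S accepts in {q0, q2, q3}; no reachable pair has both components accepting, so no string drives both machines to acceptance simultaneously and L(R) ∩ L(S) = ∅.
So no string is accepted by both, and the intersection is empty.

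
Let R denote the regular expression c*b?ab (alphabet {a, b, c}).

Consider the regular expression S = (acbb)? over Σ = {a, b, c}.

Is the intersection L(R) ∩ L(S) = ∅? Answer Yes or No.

Converting the expression R to a DFA (subset construction, then merging equivalent states) gives the minimal DFA with states {r0, r1, r2, r3, r4}, start state r0, accepting states {r4} and transitions r0: a→r1, b→r2, c→r0; r1: a→r3, b→r4, c→r3; r2: a→r1, b→r3, c→r3; r3: a→r3, b→r3, c→r3; r4: a→r3, b→r3, c→r3.
Converting the expression S to a DFA (subset construction, then merging equivalent states) gives the minimal DFA with states {s0, s1, s2, s3, s4, s5}, start state s0, accepting states {s0, s5} and transitions s0: a→s1, b→s2, c→s2; s1: a→s2, b→s2, c→s3; s2: a→s2, b→s2, c→s2; s3: a→s2, b→s4, c→s2; s4: a→s2, b→s5, c→s2; s5: a→s2, b→s2, c→s2.
Exploring the product automaton R × S from the start pair (r0, s0), following both machines on each input symbol, reaches 10 state pairs: (r0, s0), (r1, s1), (r2, s2), (r0, s2), (r3, s2), (r4, s2), (r3, s3), (r1, s2), (r3, s4), (r3, s5).
R accepts in {r4} and S accepts in {s0, s5}; no reachable pair has both components accepting, so no string drives both machines to acceptance simultaneously and L(R) ∩ L(S) = ∅.
So no string is accepted by both, and the intersection is empty.

Yes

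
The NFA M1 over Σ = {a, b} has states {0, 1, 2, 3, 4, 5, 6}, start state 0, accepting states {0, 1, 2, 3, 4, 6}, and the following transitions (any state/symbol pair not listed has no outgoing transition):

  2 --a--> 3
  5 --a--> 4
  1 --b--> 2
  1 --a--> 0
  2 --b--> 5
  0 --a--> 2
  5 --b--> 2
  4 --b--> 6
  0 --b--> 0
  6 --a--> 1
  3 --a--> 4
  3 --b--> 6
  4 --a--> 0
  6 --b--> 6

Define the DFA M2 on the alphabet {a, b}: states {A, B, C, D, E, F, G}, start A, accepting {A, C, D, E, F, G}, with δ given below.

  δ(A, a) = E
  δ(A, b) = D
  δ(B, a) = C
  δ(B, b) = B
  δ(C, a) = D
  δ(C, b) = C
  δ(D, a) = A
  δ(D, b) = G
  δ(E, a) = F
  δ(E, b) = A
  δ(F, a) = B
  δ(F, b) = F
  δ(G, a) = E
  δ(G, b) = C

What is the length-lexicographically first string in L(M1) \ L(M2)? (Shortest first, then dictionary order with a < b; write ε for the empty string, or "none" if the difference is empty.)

The string aaa is accepted by M1 but not by M2.
No shorter string lies in the difference, and aaa is the lexicographically first length-3 string in L(M1) \ L(M2).

aaa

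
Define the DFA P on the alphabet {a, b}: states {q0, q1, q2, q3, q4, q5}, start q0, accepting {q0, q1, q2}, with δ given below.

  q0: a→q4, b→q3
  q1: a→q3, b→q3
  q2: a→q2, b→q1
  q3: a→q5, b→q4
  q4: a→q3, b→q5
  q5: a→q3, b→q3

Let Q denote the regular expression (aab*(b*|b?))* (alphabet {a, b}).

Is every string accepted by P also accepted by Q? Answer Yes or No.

Converting the expression Q to a DFA (subset construction, then merging equivalent states) gives the minimal DFA with states {r0, r1, r2, r3}, start state r0, accepting states {r0, r3} and transitions r0: a→r1, b→r2; r1: a→r3, b→r2; r2: a→r2, b→r2; r3: a→r1, b→r3.
Exploring the product automaton P × Q from the start pair (q0, r0), following both machines on each input symbol, reaches 10 state pairs: (q0, r0), (q4, r1), (q3, r2), (q3, r3), (q5, r2), (q4, r2), (q5, r1), (q4, r3), (q3, r1), (q5, r3).
P accepts in {q0, q1, q2} and Q accepts in {r0, r3}. The reachable pairs whose P-component is accepting are (q0, r0); in each of them the Q-component is accepting too, so the product for L(P) \ L(Q) (P-component accepting, Q-component rejecting) has no reachable accepting pair and the difference is empty.
Hence every string in L(P) is also in L(Q).

Yes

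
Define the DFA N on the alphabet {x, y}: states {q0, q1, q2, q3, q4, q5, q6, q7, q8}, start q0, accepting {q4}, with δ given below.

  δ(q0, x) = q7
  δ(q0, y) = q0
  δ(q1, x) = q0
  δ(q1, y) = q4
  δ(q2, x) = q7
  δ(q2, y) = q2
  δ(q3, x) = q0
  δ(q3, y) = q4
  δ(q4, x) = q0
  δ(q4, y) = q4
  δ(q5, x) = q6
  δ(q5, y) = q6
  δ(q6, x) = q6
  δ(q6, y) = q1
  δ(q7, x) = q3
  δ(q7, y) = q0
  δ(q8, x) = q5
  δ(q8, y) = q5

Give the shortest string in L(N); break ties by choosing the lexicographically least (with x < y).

A breadth-first search from q0 reaches an accepting state first via the path q0 → q7 → q3 → q4 on input xxy.
No string of length < 3 is accepted (BFS exhausts all shorter strings without reaching an accepting state), and xxy is the lexicographically least accepting string of length 3.

xxy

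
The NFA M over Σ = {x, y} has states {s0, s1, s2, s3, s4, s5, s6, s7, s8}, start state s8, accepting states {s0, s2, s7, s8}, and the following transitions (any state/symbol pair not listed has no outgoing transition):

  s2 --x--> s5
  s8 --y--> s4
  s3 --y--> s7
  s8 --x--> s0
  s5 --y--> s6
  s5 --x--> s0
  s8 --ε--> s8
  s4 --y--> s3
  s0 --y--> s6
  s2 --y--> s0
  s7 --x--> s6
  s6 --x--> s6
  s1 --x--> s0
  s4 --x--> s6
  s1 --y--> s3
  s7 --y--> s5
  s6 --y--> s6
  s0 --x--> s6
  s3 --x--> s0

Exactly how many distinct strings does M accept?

5

The useful subgraph on states {s0, s3, s4, s5, s7, s8} is acyclic, so L(M) is finite; the longest accepting path visits 6 useful states, giving maximum string length 5.
Counting accepting paths from s8 by length: 1 of length 0, 1 of length 1, 2 of length 3, 1 of length 5. Total 5.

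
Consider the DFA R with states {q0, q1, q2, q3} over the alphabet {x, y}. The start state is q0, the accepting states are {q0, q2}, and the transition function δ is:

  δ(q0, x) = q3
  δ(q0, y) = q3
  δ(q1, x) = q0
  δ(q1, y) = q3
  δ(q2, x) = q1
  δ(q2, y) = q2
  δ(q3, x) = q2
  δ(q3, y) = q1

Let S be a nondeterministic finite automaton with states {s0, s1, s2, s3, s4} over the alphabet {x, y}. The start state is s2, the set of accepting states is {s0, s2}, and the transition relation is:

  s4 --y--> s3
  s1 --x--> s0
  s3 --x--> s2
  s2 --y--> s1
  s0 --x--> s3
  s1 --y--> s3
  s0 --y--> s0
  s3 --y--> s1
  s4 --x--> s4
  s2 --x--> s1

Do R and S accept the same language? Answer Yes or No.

Yes

Exploring the product automaton R × S from the start pair (q0, s2), following both machines on each input symbol, reaches 4 state pairs: (q0, s2), (q3, s1), (q2, s0), (q1, s3).
R accepts in {q0, q2} and S accepts in {s0, s2}. In every reachable pair the two components are either both accepting — (q0, s2), (q2, s0) — or both non-accepting, so no string is accepted by exactly one of the machines: L(R) \ L(S) and L(S) \ L(R) are both empty.
Hence every string is accepted by R iff it is accepted by S, and the two languages coincide.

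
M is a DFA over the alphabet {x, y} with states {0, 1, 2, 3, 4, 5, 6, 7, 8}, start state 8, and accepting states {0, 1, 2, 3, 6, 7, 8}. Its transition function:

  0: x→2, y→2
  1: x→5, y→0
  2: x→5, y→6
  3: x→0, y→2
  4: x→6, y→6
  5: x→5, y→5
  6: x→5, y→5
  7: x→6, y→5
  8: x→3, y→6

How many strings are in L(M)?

10

The useful subgraph on states {0, 2, 3, 6, 8} is acyclic, so L(M) is finite; the longest accepting path visits 5 useful states, giving maximum string length 4.
Counting accepting paths from 8 by length: 1 of length 0, 2 of length 1, 2 of length 2, 3 of length 3, 2 of length 4. Total 10.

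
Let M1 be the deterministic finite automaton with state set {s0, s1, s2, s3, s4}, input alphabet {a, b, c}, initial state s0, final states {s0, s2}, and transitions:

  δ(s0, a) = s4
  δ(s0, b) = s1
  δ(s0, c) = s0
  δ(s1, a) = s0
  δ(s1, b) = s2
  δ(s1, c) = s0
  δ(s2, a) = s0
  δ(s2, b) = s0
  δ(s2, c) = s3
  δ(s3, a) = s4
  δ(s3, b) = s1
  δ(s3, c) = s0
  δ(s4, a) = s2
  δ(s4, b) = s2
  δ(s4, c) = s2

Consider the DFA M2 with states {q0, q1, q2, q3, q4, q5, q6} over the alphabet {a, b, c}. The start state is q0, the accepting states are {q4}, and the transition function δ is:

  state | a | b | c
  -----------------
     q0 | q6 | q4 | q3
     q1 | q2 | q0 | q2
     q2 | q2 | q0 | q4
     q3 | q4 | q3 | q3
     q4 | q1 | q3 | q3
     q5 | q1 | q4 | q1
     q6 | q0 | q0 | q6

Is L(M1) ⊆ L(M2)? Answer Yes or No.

No

The empty string ε is in L(M1) but not in L(M2).
So L(M1) ⊄ L(M2).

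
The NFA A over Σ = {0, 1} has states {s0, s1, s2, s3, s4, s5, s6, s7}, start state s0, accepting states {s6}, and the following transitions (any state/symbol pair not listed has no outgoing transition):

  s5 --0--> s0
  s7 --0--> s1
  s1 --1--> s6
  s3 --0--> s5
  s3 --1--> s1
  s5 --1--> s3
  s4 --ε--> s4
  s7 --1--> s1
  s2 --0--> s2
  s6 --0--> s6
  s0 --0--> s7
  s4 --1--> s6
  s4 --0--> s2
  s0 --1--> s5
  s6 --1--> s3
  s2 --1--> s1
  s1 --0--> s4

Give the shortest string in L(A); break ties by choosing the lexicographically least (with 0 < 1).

A breadth-first search from s0 reaches an accepting state first via the path s0 → s7 → s1 → s6 on input 001.
No string of length < 3 is accepted (BFS exhausts all shorter strings without reaching an accepting state), and 001 is the lexicographically least accepting string of length 3.

001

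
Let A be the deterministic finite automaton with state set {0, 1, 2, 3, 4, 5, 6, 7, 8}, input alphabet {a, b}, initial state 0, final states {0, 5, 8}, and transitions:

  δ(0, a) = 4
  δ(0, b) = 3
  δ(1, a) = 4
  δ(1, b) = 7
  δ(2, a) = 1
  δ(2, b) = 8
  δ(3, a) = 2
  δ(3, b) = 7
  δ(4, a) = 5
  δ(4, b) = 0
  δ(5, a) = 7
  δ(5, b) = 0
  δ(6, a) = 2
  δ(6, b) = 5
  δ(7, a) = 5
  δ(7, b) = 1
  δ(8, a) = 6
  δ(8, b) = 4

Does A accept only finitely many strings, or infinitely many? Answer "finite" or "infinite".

infinite

State 0 is reachable from the start and can reach an accepting state, and it lies on the cycle 0 → 3 → 2 → 8 → 4 → 0.
Traversing that cycle any number of times yields accepted strings of unbounded length, so the language is infinite.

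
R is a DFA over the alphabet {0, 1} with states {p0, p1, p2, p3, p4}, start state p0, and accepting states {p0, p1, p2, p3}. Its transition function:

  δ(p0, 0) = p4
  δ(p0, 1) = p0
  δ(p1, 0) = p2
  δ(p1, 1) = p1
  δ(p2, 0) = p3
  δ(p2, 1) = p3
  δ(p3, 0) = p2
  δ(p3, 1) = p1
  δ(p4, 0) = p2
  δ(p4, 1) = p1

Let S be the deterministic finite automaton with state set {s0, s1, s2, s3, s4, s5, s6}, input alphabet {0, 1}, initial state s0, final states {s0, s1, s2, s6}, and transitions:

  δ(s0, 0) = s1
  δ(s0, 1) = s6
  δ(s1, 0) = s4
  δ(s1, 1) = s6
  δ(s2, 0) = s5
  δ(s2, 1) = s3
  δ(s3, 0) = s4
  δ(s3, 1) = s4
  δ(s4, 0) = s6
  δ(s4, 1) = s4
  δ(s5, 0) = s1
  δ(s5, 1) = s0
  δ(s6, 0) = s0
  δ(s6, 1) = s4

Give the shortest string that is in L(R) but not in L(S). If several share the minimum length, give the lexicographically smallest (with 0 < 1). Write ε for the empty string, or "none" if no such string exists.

00

The string 00 is accepted by R but not by S.
No shorter string lies in the difference, and 00 is the lexicographically first length-2 string in L(R) \ L(S).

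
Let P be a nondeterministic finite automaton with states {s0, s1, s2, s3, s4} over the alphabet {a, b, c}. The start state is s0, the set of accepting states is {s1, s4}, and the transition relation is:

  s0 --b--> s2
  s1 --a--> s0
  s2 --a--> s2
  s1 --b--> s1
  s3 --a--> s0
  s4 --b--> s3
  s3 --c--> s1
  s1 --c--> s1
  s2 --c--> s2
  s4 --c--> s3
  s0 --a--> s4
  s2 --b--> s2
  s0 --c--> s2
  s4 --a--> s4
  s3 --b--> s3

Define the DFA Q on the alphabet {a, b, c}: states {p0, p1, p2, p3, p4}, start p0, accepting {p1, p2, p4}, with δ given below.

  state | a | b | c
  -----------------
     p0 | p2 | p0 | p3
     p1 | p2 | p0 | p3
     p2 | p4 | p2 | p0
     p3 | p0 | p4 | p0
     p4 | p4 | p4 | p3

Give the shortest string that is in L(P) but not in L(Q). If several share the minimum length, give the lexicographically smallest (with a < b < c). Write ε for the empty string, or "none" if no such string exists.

The string abc is accepted by P but not by Q.
No shorter string lies in the difference, and abc is the lexicographically first length-3 string in L(P) \ L(Q).

abc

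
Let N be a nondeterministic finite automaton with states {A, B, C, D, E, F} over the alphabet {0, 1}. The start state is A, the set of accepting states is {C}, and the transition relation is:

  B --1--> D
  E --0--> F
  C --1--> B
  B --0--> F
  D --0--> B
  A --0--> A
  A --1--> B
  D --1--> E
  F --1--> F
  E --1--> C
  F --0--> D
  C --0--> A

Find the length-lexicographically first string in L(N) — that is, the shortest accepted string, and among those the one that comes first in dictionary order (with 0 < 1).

A breadth-first search from A reaches an accepting state first via the path A → B → D → E → C on input 1111.
No string of length < 4 is accepted (BFS exhausts all shorter strings without reaching an accepting state), and 1111 is the lexicographically least accepting string of length 4.

1111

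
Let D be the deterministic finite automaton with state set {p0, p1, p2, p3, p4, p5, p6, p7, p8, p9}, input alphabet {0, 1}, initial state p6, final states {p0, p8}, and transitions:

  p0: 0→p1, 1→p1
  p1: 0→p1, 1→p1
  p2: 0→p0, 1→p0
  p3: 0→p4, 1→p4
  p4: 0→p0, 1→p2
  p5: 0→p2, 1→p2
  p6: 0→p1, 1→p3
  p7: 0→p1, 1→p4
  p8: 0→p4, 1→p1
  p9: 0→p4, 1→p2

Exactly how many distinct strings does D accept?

6

The useful subgraph on states {p0, p2, p3, p4, p6} is acyclic, so L(D) is finite; the longest accepting path visits 5 useful states, giving maximum string length 4.
Counting accepting paths from p6 by length: 2 of length 3, 4 of length 4. Total 6.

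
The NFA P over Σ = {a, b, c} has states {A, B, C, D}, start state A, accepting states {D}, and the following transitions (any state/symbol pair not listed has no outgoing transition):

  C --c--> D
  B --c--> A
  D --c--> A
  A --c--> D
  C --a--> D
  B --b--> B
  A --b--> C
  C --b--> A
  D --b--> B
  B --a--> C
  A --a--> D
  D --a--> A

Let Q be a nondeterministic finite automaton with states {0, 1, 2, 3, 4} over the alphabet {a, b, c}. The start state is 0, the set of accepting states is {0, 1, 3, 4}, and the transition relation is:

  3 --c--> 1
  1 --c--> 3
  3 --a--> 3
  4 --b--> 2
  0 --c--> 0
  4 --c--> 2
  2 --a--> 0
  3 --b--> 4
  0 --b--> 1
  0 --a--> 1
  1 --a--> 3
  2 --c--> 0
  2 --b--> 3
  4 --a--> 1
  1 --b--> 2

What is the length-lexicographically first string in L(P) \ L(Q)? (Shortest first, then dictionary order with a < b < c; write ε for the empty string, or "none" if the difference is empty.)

aabc

The string aabc is accepted by P but not by Q.
No shorter string lies in the difference, and aabc is the lexicographically first length-4 string in L(P) \ L(Q).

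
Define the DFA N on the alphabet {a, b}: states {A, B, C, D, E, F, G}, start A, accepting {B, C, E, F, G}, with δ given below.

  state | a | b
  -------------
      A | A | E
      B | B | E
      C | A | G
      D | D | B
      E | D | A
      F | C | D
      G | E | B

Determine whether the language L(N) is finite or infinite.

State A is reachable from the start and can reach an accepting state, and it lies on the cycle A → A.
Traversing that cycle any number of times yields accepted strings of unbounded length, so the language is infinite.

infinite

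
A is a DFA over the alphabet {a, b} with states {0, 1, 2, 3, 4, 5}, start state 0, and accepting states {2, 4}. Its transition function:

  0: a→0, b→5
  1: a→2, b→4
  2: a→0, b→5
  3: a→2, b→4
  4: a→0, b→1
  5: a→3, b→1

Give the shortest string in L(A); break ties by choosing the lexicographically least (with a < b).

baa

A breadth-first search from 0 reaches an accepting state first via the path 0 → 5 → 3 → 2 on input baa.
No string of length < 3 is accepted (BFS exhausts all shorter strings without reaching an accepting state), and baa is the lexicographically least accepting string of length 3.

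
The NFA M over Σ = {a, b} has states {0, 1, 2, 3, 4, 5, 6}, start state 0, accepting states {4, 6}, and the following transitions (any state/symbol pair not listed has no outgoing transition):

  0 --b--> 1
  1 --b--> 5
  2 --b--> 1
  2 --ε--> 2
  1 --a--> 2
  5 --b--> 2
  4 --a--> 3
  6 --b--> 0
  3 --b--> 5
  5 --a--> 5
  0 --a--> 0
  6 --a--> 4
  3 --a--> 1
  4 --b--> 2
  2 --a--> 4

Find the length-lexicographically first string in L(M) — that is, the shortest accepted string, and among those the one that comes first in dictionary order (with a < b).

baa

A breadth-first search from 0 reaches an accepting state first via the path 0 → 1 → 2 → 4 on input baa.
No string of length < 3 is accepted (BFS exhausts all shorter strings without reaching an accepting state), and baa is the lexicographically least accepting string of length 3.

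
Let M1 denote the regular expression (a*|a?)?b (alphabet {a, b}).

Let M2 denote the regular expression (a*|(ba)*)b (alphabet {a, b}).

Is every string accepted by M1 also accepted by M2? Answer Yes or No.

Converting the expression M1 to a DFA (subset construction, then merging equivalent states) gives the minimal DFA with states {r0, r1, r2}, start state r0, accepting states {r1} and transitions r0: a→r0, b→r1; r1: a→r2, b→r2; r2: a→r2, b→r2.
Converting the expression M2 to a DFA (subset construction, then merging equivalent states) gives the minimal DFA with states {t0, t1, t2, t3, t4, t5}, start state t0, accepting states {t2, t3} and transitions t0: a→t1, b→t2; t1: a→t1, b→t3; t2: a→t4, b→t5; t3: a→t5, b→t5; t4: a→t5, b→t2; t5: a→t5, b→t5.
Exploring the product automaton M1 × M2 from the start pair (r0, t0), following both machines on each input symbol, reaches 7 state pairs: (r0, t0), (r0, t1), (r1, t2), (r1, t3), (r2, t4), (r2, t5), (r2, t2).
M1 accepts in {r1} and M2 accepts in {t2, t3}. The reachable pairs whose M1-component is accepting are (r1, t2), (r1, t3); in each of them the M2-component is accepting too, so the product for L(M1) \ L(M2) (M1-component accepting, M2-component rejecting) has no reachable accepting pair and the difference is empty.
Hence every string in L(M1) is also in L(M2).

Yes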